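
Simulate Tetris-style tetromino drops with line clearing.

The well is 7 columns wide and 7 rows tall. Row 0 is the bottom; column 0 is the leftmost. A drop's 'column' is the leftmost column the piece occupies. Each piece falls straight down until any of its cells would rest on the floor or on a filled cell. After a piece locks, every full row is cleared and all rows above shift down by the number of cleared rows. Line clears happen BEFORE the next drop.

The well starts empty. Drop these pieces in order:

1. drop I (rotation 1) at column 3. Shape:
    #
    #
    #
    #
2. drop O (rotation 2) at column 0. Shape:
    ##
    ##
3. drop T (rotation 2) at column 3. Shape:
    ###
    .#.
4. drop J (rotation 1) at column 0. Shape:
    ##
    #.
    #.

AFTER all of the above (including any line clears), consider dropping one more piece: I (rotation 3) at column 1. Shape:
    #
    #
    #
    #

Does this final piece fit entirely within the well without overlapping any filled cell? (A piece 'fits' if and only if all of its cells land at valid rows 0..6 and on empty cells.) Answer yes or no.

Drop 1: I rot1 at col 3 lands with bottom-row=0; cleared 0 line(s) (total 0); column heights now [0 0 0 4 0 0 0], max=4
Drop 2: O rot2 at col 0 lands with bottom-row=0; cleared 0 line(s) (total 0); column heights now [2 2 0 4 0 0 0], max=4
Drop 3: T rot2 at col 3 lands with bottom-row=3; cleared 0 line(s) (total 0); column heights now [2 2 0 5 5 5 0], max=5
Drop 4: J rot1 at col 0 lands with bottom-row=2; cleared 0 line(s) (total 0); column heights now [5 5 0 5 5 5 0], max=5
Test piece I rot3 at col 1 (width 1): heights before test = [5 5 0 5 5 5 0]; fits = False

Answer: no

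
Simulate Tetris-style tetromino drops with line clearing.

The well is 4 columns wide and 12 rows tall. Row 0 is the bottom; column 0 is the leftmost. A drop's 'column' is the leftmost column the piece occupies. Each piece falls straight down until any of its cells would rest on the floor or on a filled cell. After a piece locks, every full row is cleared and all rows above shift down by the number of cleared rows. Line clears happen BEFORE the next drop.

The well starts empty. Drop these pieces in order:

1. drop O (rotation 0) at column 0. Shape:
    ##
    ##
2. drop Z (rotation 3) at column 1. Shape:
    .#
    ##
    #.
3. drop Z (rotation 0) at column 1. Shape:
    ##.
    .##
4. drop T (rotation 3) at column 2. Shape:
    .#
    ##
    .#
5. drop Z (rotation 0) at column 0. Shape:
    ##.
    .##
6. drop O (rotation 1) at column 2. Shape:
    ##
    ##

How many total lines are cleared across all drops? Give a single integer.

Drop 1: O rot0 at col 0 lands with bottom-row=0; cleared 0 line(s) (total 0); column heights now [2 2 0 0], max=2
Drop 2: Z rot3 at col 1 lands with bottom-row=2; cleared 0 line(s) (total 0); column heights now [2 4 5 0], max=5
Drop 3: Z rot0 at col 1 lands with bottom-row=5; cleared 0 line(s) (total 0); column heights now [2 7 7 6], max=7
Drop 4: T rot3 at col 2 lands with bottom-row=6; cleared 0 line(s) (total 0); column heights now [2 7 8 9], max=9
Drop 5: Z rot0 at col 0 lands with bottom-row=8; cleared 0 line(s) (total 0); column heights now [10 10 9 9], max=10
Drop 6: O rot1 at col 2 lands with bottom-row=9; cleared 1 line(s) (total 1); column heights now [2 9 10 10], max=10

Answer: 1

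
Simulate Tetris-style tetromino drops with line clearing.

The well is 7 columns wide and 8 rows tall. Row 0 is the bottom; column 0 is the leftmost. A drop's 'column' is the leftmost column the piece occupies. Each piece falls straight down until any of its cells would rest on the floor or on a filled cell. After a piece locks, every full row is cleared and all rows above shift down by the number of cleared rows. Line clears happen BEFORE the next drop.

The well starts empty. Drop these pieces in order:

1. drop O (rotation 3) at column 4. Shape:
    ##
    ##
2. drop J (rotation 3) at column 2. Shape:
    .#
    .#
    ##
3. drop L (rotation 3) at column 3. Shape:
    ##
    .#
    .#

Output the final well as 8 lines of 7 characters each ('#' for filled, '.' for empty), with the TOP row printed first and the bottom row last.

Drop 1: O rot3 at col 4 lands with bottom-row=0; cleared 0 line(s) (total 0); column heights now [0 0 0 0 2 2 0], max=2
Drop 2: J rot3 at col 2 lands with bottom-row=0; cleared 0 line(s) (total 0); column heights now [0 0 1 3 2 2 0], max=3
Drop 3: L rot3 at col 3 lands with bottom-row=2; cleared 0 line(s) (total 0); column heights now [0 0 1 5 5 2 0], max=5

Answer: .......
.......
.......
...##..
....#..
...##..
...###.
..####.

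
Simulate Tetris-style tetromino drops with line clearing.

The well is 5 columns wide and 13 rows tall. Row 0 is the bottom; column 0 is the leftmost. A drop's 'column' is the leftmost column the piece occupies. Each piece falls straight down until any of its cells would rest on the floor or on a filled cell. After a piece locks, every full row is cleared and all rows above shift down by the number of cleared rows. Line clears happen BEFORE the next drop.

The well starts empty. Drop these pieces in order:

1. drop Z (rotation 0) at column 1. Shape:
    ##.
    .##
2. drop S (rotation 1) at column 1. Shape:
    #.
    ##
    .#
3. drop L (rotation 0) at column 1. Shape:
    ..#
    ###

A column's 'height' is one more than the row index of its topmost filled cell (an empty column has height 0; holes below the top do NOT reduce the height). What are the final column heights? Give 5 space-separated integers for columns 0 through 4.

Drop 1: Z rot0 at col 1 lands with bottom-row=0; cleared 0 line(s) (total 0); column heights now [0 2 2 1 0], max=2
Drop 2: S rot1 at col 1 lands with bottom-row=2; cleared 0 line(s) (total 0); column heights now [0 5 4 1 0], max=5
Drop 3: L rot0 at col 1 lands with bottom-row=5; cleared 0 line(s) (total 0); column heights now [0 6 6 7 0], max=7

Answer: 0 6 6 7 0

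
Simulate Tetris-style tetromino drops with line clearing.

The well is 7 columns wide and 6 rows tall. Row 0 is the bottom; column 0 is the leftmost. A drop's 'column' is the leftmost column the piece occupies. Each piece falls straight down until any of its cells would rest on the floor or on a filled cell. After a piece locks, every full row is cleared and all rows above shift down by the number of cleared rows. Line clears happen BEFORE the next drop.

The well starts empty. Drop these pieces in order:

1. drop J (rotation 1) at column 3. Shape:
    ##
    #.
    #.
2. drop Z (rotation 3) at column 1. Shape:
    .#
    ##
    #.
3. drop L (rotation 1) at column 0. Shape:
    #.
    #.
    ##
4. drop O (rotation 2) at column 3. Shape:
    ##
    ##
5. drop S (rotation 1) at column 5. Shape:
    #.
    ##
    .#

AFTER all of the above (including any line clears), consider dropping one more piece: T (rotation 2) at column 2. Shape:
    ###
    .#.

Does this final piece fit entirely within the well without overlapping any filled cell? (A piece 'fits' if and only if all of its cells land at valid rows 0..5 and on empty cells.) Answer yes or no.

Answer: no

Derivation:
Drop 1: J rot1 at col 3 lands with bottom-row=0; cleared 0 line(s) (total 0); column heights now [0 0 0 3 3 0 0], max=3
Drop 2: Z rot3 at col 1 lands with bottom-row=0; cleared 0 line(s) (total 0); column heights now [0 2 3 3 3 0 0], max=3
Drop 3: L rot1 at col 0 lands with bottom-row=2; cleared 0 line(s) (total 0); column heights now [5 3 3 3 3 0 0], max=5
Drop 4: O rot2 at col 3 lands with bottom-row=3; cleared 0 line(s) (total 0); column heights now [5 3 3 5 5 0 0], max=5
Drop 5: S rot1 at col 5 lands with bottom-row=0; cleared 0 line(s) (total 0); column heights now [5 3 3 5 5 3 2], max=5
Test piece T rot2 at col 2 (width 3): heights before test = [5 3 3 5 5 3 2]; fits = False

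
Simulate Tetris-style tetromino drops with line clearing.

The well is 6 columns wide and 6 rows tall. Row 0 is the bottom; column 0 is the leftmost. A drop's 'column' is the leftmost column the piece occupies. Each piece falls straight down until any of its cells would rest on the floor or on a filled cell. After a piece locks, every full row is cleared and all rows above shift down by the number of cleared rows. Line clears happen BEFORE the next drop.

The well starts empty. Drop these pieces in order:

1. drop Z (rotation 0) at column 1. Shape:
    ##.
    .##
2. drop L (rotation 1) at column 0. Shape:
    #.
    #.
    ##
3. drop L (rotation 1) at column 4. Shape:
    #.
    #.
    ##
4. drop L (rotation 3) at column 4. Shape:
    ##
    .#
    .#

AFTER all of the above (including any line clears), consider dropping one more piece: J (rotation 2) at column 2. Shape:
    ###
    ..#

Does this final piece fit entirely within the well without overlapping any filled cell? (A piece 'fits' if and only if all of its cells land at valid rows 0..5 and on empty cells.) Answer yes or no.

Drop 1: Z rot0 at col 1 lands with bottom-row=0; cleared 0 line(s) (total 0); column heights now [0 2 2 1 0 0], max=2
Drop 2: L rot1 at col 0 lands with bottom-row=2; cleared 0 line(s) (total 0); column heights now [5 3 2 1 0 0], max=5
Drop 3: L rot1 at col 4 lands with bottom-row=0; cleared 0 line(s) (total 0); column heights now [5 3 2 1 3 1], max=5
Drop 4: L rot3 at col 4 lands with bottom-row=1; cleared 0 line(s) (total 0); column heights now [5 3 2 1 4 4], max=5
Test piece J rot2 at col 2 (width 3): heights before test = [5 3 2 1 4 4]; fits = True

Answer: yes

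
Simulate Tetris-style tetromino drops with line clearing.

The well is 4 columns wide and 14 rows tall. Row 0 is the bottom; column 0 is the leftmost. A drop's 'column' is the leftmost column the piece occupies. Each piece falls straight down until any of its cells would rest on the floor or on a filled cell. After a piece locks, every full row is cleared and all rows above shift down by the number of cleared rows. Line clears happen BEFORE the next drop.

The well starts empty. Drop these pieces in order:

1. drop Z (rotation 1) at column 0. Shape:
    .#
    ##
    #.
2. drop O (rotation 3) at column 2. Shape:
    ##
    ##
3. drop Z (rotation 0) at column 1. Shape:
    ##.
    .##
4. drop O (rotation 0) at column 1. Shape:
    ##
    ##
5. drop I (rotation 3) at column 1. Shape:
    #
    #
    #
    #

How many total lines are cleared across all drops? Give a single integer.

Drop 1: Z rot1 at col 0 lands with bottom-row=0; cleared 0 line(s) (total 0); column heights now [2 3 0 0], max=3
Drop 2: O rot3 at col 2 lands with bottom-row=0; cleared 1 line(s) (total 1); column heights now [1 2 1 1], max=2
Drop 3: Z rot0 at col 1 lands with bottom-row=1; cleared 0 line(s) (total 1); column heights now [1 3 3 2], max=3
Drop 4: O rot0 at col 1 lands with bottom-row=3; cleared 0 line(s) (total 1); column heights now [1 5 5 2], max=5
Drop 5: I rot3 at col 1 lands with bottom-row=5; cleared 0 line(s) (total 1); column heights now [1 9 5 2], max=9

Answer: 1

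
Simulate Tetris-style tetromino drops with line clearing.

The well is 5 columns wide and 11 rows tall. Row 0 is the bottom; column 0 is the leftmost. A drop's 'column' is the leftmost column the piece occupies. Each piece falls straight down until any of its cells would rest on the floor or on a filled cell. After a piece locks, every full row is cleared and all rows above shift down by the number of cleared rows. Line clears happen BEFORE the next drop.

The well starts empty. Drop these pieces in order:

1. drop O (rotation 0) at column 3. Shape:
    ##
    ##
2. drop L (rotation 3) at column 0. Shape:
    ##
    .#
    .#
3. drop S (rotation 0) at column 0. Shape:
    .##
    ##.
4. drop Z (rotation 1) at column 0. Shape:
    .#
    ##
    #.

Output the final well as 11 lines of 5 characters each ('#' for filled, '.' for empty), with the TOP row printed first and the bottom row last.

Drop 1: O rot0 at col 3 lands with bottom-row=0; cleared 0 line(s) (total 0); column heights now [0 0 0 2 2], max=2
Drop 2: L rot3 at col 0 lands with bottom-row=0; cleared 0 line(s) (total 0); column heights now [3 3 0 2 2], max=3
Drop 3: S rot0 at col 0 lands with bottom-row=3; cleared 0 line(s) (total 0); column heights now [4 5 5 2 2], max=5
Drop 4: Z rot1 at col 0 lands with bottom-row=4; cleared 0 line(s) (total 0); column heights now [6 7 5 2 2], max=7

Answer: .....
.....
.....
.....
.#...
##...
###..
##...
##...
.#.##
.#.##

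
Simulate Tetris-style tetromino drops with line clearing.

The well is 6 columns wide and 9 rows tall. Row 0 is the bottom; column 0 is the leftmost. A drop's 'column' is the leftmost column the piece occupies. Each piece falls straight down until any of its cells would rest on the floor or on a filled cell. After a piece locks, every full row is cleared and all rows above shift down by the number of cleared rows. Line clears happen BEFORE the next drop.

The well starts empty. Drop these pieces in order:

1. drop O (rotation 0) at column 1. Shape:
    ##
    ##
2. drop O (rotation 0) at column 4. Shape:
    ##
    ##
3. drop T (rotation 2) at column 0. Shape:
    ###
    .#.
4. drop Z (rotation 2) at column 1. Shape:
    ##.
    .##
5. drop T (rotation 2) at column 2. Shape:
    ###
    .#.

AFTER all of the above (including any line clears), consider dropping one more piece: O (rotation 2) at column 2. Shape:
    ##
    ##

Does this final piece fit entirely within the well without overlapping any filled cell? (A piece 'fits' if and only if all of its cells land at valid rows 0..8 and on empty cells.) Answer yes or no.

Answer: yes

Derivation:
Drop 1: O rot0 at col 1 lands with bottom-row=0; cleared 0 line(s) (total 0); column heights now [0 2 2 0 0 0], max=2
Drop 2: O rot0 at col 4 lands with bottom-row=0; cleared 0 line(s) (total 0); column heights now [0 2 2 0 2 2], max=2
Drop 3: T rot2 at col 0 lands with bottom-row=2; cleared 0 line(s) (total 0); column heights now [4 4 4 0 2 2], max=4
Drop 4: Z rot2 at col 1 lands with bottom-row=4; cleared 0 line(s) (total 0); column heights now [4 6 6 5 2 2], max=6
Drop 5: T rot2 at col 2 lands with bottom-row=5; cleared 0 line(s) (total 0); column heights now [4 6 7 7 7 2], max=7
Test piece O rot2 at col 2 (width 2): heights before test = [4 6 7 7 7 2]; fits = True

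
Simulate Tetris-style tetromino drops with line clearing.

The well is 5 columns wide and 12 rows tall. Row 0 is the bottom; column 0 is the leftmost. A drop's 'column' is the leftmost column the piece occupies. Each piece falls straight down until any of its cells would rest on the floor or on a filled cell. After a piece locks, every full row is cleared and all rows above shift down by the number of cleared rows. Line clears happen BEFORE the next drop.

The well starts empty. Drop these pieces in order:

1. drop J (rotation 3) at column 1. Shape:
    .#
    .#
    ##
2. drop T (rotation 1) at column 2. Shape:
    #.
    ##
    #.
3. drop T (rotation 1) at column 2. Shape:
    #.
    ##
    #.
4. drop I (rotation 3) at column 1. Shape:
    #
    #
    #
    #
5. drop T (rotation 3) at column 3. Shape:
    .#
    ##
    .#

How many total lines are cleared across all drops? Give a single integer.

Answer: 0

Derivation:
Drop 1: J rot3 at col 1 lands with bottom-row=0; cleared 0 line(s) (total 0); column heights now [0 1 3 0 0], max=3
Drop 2: T rot1 at col 2 lands with bottom-row=3; cleared 0 line(s) (total 0); column heights now [0 1 6 5 0], max=6
Drop 3: T rot1 at col 2 lands with bottom-row=6; cleared 0 line(s) (total 0); column heights now [0 1 9 8 0], max=9
Drop 4: I rot3 at col 1 lands with bottom-row=1; cleared 0 line(s) (total 0); column heights now [0 5 9 8 0], max=9
Drop 5: T rot3 at col 3 lands with bottom-row=7; cleared 0 line(s) (total 0); column heights now [0 5 9 9 10], max=10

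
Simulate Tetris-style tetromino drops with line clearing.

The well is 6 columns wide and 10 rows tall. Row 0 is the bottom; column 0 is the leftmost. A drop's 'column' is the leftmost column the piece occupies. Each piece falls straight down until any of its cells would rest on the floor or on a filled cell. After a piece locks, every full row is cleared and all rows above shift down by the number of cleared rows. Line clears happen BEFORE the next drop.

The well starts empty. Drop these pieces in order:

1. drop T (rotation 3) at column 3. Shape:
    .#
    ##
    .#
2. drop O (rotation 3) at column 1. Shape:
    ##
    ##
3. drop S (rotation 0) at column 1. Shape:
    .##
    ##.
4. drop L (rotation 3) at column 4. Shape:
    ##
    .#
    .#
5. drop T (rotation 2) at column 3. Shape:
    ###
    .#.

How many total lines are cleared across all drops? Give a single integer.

Drop 1: T rot3 at col 3 lands with bottom-row=0; cleared 0 line(s) (total 0); column heights now [0 0 0 2 3 0], max=3
Drop 2: O rot3 at col 1 lands with bottom-row=0; cleared 0 line(s) (total 0); column heights now [0 2 2 2 3 0], max=3
Drop 3: S rot0 at col 1 lands with bottom-row=2; cleared 0 line(s) (total 0); column heights now [0 3 4 4 3 0], max=4
Drop 4: L rot3 at col 4 lands with bottom-row=1; cleared 0 line(s) (total 0); column heights now [0 3 4 4 4 4], max=4
Drop 5: T rot2 at col 3 lands with bottom-row=4; cleared 0 line(s) (total 0); column heights now [0 3 4 6 6 6], max=6

Answer: 0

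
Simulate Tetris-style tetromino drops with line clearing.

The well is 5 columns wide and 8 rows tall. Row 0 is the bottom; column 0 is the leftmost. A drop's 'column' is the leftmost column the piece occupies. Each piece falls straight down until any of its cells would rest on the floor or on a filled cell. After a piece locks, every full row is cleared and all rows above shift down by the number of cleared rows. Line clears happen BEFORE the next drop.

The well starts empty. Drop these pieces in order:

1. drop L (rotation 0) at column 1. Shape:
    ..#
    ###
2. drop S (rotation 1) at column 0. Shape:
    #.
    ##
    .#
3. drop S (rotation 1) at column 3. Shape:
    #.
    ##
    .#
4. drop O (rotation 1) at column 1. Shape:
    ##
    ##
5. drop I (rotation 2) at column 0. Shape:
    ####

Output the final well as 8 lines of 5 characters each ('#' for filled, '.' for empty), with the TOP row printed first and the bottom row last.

Drop 1: L rot0 at col 1 lands with bottom-row=0; cleared 0 line(s) (total 0); column heights now [0 1 1 2 0], max=2
Drop 2: S rot1 at col 0 lands with bottom-row=1; cleared 0 line(s) (total 0); column heights now [4 3 1 2 0], max=4
Drop 3: S rot1 at col 3 lands with bottom-row=1; cleared 0 line(s) (total 0); column heights now [4 3 1 4 3], max=4
Drop 4: O rot1 at col 1 lands with bottom-row=3; cleared 0 line(s) (total 0); column heights now [4 5 5 4 3], max=5
Drop 5: I rot2 at col 0 lands with bottom-row=5; cleared 0 line(s) (total 0); column heights now [6 6 6 6 3], max=6

Answer: .....
.....
####.
.##..
####.
##.##
.#.##
.###.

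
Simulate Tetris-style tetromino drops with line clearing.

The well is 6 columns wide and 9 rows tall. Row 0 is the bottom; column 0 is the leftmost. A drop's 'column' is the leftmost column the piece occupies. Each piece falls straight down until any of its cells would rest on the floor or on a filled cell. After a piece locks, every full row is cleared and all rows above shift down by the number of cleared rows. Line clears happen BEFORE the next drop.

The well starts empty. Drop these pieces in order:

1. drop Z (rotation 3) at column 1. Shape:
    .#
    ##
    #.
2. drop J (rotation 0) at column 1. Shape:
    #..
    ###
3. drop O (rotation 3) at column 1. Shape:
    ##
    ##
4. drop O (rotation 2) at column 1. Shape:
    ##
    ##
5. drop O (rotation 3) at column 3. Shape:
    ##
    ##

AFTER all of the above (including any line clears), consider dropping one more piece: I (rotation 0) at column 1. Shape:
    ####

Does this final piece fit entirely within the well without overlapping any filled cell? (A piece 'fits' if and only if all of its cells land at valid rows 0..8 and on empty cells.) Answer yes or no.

Answer: no

Derivation:
Drop 1: Z rot3 at col 1 lands with bottom-row=0; cleared 0 line(s) (total 0); column heights now [0 2 3 0 0 0], max=3
Drop 2: J rot0 at col 1 lands with bottom-row=3; cleared 0 line(s) (total 0); column heights now [0 5 4 4 0 0], max=5
Drop 3: O rot3 at col 1 lands with bottom-row=5; cleared 0 line(s) (total 0); column heights now [0 7 7 4 0 0], max=7
Drop 4: O rot2 at col 1 lands with bottom-row=7; cleared 0 line(s) (total 0); column heights now [0 9 9 4 0 0], max=9
Drop 5: O rot3 at col 3 lands with bottom-row=4; cleared 0 line(s) (total 0); column heights now [0 9 9 6 6 0], max=9
Test piece I rot0 at col 1 (width 4): heights before test = [0 9 9 6 6 0]; fits = False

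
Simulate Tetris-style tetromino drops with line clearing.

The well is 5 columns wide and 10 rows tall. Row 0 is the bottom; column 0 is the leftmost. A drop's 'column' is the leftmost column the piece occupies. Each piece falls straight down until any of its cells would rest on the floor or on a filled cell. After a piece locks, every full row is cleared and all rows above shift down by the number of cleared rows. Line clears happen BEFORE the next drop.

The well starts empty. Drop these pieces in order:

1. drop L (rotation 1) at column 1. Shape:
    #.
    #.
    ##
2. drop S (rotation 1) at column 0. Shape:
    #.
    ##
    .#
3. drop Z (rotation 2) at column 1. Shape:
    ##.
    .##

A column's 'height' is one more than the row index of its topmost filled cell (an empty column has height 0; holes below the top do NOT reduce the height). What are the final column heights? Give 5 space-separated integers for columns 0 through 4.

Drop 1: L rot1 at col 1 lands with bottom-row=0; cleared 0 line(s) (total 0); column heights now [0 3 1 0 0], max=3
Drop 2: S rot1 at col 0 lands with bottom-row=3; cleared 0 line(s) (total 0); column heights now [6 5 1 0 0], max=6
Drop 3: Z rot2 at col 1 lands with bottom-row=4; cleared 0 line(s) (total 0); column heights now [6 6 6 5 0], max=6

Answer: 6 6 6 5 0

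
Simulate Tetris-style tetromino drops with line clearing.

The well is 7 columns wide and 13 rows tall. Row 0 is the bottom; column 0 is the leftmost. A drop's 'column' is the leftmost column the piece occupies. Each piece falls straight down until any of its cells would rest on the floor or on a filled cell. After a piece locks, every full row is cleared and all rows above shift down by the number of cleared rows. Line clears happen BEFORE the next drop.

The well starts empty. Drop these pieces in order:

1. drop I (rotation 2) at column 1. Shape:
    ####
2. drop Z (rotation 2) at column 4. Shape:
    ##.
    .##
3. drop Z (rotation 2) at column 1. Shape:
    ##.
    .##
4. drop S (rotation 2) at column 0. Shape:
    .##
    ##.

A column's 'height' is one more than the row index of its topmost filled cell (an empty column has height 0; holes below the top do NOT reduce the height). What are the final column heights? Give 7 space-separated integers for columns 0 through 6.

Drop 1: I rot2 at col 1 lands with bottom-row=0; cleared 0 line(s) (total 0); column heights now [0 1 1 1 1 0 0], max=1
Drop 2: Z rot2 at col 4 lands with bottom-row=0; cleared 0 line(s) (total 0); column heights now [0 1 1 1 2 2 1], max=2
Drop 3: Z rot2 at col 1 lands with bottom-row=1; cleared 0 line(s) (total 0); column heights now [0 3 3 2 2 2 1], max=3
Drop 4: S rot2 at col 0 lands with bottom-row=3; cleared 0 line(s) (total 0); column heights now [4 5 5 2 2 2 1], max=5

Answer: 4 5 5 2 2 2 1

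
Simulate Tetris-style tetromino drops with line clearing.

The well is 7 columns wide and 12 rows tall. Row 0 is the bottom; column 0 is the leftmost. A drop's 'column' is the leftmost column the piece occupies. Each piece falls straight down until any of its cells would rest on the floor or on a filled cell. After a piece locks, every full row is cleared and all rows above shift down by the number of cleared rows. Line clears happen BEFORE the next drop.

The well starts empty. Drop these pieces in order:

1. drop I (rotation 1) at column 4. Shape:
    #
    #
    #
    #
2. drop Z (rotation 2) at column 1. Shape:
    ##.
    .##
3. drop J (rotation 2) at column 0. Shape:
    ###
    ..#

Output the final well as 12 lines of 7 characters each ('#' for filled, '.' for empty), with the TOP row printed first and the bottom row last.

Drop 1: I rot1 at col 4 lands with bottom-row=0; cleared 0 line(s) (total 0); column heights now [0 0 0 0 4 0 0], max=4
Drop 2: Z rot2 at col 1 lands with bottom-row=0; cleared 0 line(s) (total 0); column heights now [0 2 2 1 4 0 0], max=4
Drop 3: J rot2 at col 0 lands with bottom-row=2; cleared 0 line(s) (total 0); column heights now [4 4 4 1 4 0 0], max=4

Answer: .......
.......
.......
.......
.......
.......
.......
.......
###.#..
..#.#..
.##.#..
..###..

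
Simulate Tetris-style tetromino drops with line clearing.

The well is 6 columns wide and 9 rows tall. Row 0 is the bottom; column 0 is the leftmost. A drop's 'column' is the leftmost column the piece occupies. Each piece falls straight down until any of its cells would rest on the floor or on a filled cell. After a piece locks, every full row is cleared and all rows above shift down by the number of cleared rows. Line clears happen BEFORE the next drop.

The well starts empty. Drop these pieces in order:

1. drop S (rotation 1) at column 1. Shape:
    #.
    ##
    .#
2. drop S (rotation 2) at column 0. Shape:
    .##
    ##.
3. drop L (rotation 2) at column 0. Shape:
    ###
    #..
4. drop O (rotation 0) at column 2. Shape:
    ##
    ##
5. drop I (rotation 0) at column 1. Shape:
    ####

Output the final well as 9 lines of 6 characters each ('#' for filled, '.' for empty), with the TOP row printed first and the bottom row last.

Answer: .####.
..##..
..##..
###...
###...
##....
.#....
.##...
..#...

Derivation:
Drop 1: S rot1 at col 1 lands with bottom-row=0; cleared 0 line(s) (total 0); column heights now [0 3 2 0 0 0], max=3
Drop 2: S rot2 at col 0 lands with bottom-row=3; cleared 0 line(s) (total 0); column heights now [4 5 5 0 0 0], max=5
Drop 3: L rot2 at col 0 lands with bottom-row=4; cleared 0 line(s) (total 0); column heights now [6 6 6 0 0 0], max=6
Drop 4: O rot0 at col 2 lands with bottom-row=6; cleared 0 line(s) (total 0); column heights now [6 6 8 8 0 0], max=8
Drop 5: I rot0 at col 1 lands with bottom-row=8; cleared 0 line(s) (total 0); column heights now [6 9 9 9 9 0], max=9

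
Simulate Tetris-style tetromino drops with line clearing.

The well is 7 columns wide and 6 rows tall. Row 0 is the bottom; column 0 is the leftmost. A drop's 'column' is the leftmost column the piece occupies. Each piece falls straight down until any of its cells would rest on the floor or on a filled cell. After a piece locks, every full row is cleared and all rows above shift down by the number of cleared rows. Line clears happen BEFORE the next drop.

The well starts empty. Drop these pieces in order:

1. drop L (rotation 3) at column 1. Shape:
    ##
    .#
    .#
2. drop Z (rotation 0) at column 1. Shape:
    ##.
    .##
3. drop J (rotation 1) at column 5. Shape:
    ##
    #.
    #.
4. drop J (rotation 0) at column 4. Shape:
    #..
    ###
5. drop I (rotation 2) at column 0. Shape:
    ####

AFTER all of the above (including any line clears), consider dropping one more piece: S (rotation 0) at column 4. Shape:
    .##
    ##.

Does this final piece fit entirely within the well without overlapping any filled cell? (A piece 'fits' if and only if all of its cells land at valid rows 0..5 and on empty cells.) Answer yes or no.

Answer: no

Derivation:
Drop 1: L rot3 at col 1 lands with bottom-row=0; cleared 0 line(s) (total 0); column heights now [0 3 3 0 0 0 0], max=3
Drop 2: Z rot0 at col 1 lands with bottom-row=3; cleared 0 line(s) (total 0); column heights now [0 5 5 4 0 0 0], max=5
Drop 3: J rot1 at col 5 lands with bottom-row=0; cleared 0 line(s) (total 0); column heights now [0 5 5 4 0 3 3], max=5
Drop 4: J rot0 at col 4 lands with bottom-row=3; cleared 0 line(s) (total 0); column heights now [0 5 5 4 5 4 4], max=5
Drop 5: I rot2 at col 0 lands with bottom-row=5; cleared 0 line(s) (total 0); column heights now [6 6 6 6 5 4 4], max=6
Test piece S rot0 at col 4 (width 3): heights before test = [6 6 6 6 5 4 4]; fits = False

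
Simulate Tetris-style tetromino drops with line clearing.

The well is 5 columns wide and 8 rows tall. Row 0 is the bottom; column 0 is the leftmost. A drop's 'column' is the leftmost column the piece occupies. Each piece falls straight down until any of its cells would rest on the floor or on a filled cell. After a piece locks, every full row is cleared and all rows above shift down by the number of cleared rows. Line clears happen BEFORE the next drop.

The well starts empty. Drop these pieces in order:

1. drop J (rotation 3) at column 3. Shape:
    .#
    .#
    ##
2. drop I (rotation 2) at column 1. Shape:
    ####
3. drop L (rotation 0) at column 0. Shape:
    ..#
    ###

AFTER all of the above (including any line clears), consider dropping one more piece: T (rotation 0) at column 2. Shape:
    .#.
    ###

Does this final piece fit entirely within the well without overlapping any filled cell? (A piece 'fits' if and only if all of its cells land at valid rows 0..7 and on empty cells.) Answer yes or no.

Answer: yes

Derivation:
Drop 1: J rot3 at col 3 lands with bottom-row=0; cleared 0 line(s) (total 0); column heights now [0 0 0 1 3], max=3
Drop 2: I rot2 at col 1 lands with bottom-row=3; cleared 0 line(s) (total 0); column heights now [0 4 4 4 4], max=4
Drop 3: L rot0 at col 0 lands with bottom-row=4; cleared 0 line(s) (total 0); column heights now [5 5 6 4 4], max=6
Test piece T rot0 at col 2 (width 3): heights before test = [5 5 6 4 4]; fits = True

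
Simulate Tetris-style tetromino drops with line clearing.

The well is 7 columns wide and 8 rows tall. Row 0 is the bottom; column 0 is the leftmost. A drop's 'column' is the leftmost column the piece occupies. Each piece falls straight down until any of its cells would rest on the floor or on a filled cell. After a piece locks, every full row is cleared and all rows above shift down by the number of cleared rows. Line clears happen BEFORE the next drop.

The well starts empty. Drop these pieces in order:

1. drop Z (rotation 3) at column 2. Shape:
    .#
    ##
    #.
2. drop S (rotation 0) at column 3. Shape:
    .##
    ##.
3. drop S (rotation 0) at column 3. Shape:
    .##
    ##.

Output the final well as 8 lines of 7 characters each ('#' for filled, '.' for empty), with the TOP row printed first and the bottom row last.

Drop 1: Z rot3 at col 2 lands with bottom-row=0; cleared 0 line(s) (total 0); column heights now [0 0 2 3 0 0 0], max=3
Drop 2: S rot0 at col 3 lands with bottom-row=3; cleared 0 line(s) (total 0); column heights now [0 0 2 4 5 5 0], max=5
Drop 3: S rot0 at col 3 lands with bottom-row=5; cleared 0 line(s) (total 0); column heights now [0 0 2 6 7 7 0], max=7

Answer: .......
....##.
...##..
....##.
...##..
...#...
..##...
..#....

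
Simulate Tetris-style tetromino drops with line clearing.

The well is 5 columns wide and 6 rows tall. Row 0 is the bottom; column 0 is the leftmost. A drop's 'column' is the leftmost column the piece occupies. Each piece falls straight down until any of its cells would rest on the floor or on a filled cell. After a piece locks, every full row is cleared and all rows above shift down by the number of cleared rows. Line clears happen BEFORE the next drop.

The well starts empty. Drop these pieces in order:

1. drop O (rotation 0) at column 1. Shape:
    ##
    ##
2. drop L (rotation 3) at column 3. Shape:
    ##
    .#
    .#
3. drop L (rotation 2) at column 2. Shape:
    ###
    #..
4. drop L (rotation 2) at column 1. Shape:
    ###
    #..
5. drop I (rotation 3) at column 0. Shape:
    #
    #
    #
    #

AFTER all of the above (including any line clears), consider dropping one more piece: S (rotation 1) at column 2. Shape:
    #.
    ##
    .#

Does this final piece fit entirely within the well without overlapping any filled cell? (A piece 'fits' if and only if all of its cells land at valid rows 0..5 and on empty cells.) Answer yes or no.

Answer: no

Derivation:
Drop 1: O rot0 at col 1 lands with bottom-row=0; cleared 0 line(s) (total 0); column heights now [0 2 2 0 0], max=2
Drop 2: L rot3 at col 3 lands with bottom-row=0; cleared 0 line(s) (total 0); column heights now [0 2 2 3 3], max=3
Drop 3: L rot2 at col 2 lands with bottom-row=2; cleared 0 line(s) (total 0); column heights now [0 2 4 4 4], max=4
Drop 4: L rot2 at col 1 lands with bottom-row=3; cleared 0 line(s) (total 0); column heights now [0 5 5 5 4], max=5
Drop 5: I rot3 at col 0 lands with bottom-row=0; cleared 1 line(s) (total 1); column heights now [3 4 4 4 3], max=4
Test piece S rot1 at col 2 (width 2): heights before test = [3 4 4 4 3]; fits = False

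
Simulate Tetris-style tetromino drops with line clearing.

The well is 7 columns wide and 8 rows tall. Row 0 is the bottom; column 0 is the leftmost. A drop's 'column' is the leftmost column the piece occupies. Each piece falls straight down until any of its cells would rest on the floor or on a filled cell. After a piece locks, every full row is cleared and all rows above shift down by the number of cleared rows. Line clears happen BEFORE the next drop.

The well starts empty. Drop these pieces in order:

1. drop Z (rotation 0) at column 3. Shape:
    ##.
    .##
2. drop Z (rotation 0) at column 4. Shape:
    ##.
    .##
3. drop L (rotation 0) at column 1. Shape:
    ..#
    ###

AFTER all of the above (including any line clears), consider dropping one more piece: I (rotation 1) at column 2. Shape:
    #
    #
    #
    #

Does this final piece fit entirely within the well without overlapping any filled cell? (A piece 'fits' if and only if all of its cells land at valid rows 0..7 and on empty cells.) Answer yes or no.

Answer: yes

Derivation:
Drop 1: Z rot0 at col 3 lands with bottom-row=0; cleared 0 line(s) (total 0); column heights now [0 0 0 2 2 1 0], max=2
Drop 2: Z rot0 at col 4 lands with bottom-row=1; cleared 0 line(s) (total 0); column heights now [0 0 0 2 3 3 2], max=3
Drop 3: L rot0 at col 1 lands with bottom-row=2; cleared 0 line(s) (total 0); column heights now [0 3 3 4 3 3 2], max=4
Test piece I rot1 at col 2 (width 1): heights before test = [0 3 3 4 3 3 2]; fits = True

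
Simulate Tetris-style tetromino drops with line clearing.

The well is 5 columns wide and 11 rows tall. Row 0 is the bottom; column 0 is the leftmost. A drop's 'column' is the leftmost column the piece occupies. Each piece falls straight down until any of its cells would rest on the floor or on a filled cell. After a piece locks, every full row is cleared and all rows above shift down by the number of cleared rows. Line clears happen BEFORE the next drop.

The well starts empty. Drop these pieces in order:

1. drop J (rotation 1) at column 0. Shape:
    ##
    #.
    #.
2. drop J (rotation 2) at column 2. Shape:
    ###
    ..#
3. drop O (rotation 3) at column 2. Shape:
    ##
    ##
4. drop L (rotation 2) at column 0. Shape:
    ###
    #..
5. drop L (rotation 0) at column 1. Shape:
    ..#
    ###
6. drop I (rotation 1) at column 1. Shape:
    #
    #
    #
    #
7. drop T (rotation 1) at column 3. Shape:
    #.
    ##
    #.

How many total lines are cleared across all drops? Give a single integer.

Answer: 0

Derivation:
Drop 1: J rot1 at col 0 lands with bottom-row=0; cleared 0 line(s) (total 0); column heights now [3 3 0 0 0], max=3
Drop 2: J rot2 at col 2 lands with bottom-row=0; cleared 0 line(s) (total 0); column heights now [3 3 2 2 2], max=3
Drop 3: O rot3 at col 2 lands with bottom-row=2; cleared 0 line(s) (total 0); column heights now [3 3 4 4 2], max=4
Drop 4: L rot2 at col 0 lands with bottom-row=3; cleared 0 line(s) (total 0); column heights now [5 5 5 4 2], max=5
Drop 5: L rot0 at col 1 lands with bottom-row=5; cleared 0 line(s) (total 0); column heights now [5 6 6 7 2], max=7
Drop 6: I rot1 at col 1 lands with bottom-row=6; cleared 0 line(s) (total 0); column heights now [5 10 6 7 2], max=10
Drop 7: T rot1 at col 3 lands with bottom-row=7; cleared 0 line(s) (total 0); column heights now [5 10 6 10 9], max=10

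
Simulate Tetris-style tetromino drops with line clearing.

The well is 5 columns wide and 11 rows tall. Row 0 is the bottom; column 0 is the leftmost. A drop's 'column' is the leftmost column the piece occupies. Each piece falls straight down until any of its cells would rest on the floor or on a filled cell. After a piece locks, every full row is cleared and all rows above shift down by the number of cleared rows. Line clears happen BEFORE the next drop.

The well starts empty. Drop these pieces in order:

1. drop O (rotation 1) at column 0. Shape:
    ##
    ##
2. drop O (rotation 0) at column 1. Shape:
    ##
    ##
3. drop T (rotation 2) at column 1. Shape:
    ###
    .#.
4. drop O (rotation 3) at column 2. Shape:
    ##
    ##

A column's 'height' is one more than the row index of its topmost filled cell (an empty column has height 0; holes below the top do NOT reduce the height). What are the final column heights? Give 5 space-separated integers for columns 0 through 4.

Answer: 2 6 8 8 0

Derivation:
Drop 1: O rot1 at col 0 lands with bottom-row=0; cleared 0 line(s) (total 0); column heights now [2 2 0 0 0], max=2
Drop 2: O rot0 at col 1 lands with bottom-row=2; cleared 0 line(s) (total 0); column heights now [2 4 4 0 0], max=4
Drop 3: T rot2 at col 1 lands with bottom-row=4; cleared 0 line(s) (total 0); column heights now [2 6 6 6 0], max=6
Drop 4: O rot3 at col 2 lands with bottom-row=6; cleared 0 line(s) (total 0); column heights now [2 6 8 8 0], max=8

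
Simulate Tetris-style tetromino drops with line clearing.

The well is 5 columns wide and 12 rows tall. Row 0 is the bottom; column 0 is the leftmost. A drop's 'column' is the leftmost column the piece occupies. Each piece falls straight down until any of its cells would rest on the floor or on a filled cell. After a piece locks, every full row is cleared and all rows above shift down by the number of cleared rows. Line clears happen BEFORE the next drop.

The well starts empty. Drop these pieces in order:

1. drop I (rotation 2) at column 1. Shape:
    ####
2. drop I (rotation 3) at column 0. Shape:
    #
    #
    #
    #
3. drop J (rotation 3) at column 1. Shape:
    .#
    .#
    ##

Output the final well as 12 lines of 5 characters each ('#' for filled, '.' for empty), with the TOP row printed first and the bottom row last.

Answer: .....
.....
.....
.....
.....
.....
.....
.....
.....
#.#..
#.#..
###..

Derivation:
Drop 1: I rot2 at col 1 lands with bottom-row=0; cleared 0 line(s) (total 0); column heights now [0 1 1 1 1], max=1
Drop 2: I rot3 at col 0 lands with bottom-row=0; cleared 1 line(s) (total 1); column heights now [3 0 0 0 0], max=3
Drop 3: J rot3 at col 1 lands with bottom-row=0; cleared 0 line(s) (total 1); column heights now [3 1 3 0 0], max=3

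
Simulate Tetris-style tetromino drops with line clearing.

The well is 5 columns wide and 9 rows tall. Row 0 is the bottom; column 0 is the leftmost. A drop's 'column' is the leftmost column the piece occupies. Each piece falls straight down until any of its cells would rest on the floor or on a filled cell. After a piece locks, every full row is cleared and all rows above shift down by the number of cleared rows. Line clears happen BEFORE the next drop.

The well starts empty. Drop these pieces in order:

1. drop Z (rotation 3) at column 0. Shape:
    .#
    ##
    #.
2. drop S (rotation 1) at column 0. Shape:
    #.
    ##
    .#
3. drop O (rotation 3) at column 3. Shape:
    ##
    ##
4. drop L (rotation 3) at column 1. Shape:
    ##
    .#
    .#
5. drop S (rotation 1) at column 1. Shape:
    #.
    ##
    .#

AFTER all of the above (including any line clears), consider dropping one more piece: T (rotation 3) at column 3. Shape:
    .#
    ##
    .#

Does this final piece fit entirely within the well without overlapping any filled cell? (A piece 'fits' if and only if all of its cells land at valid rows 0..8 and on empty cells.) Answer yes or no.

Drop 1: Z rot3 at col 0 lands with bottom-row=0; cleared 0 line(s) (total 0); column heights now [2 3 0 0 0], max=3
Drop 2: S rot1 at col 0 lands with bottom-row=3; cleared 0 line(s) (total 0); column heights now [6 5 0 0 0], max=6
Drop 3: O rot3 at col 3 lands with bottom-row=0; cleared 0 line(s) (total 0); column heights now [6 5 0 2 2], max=6
Drop 4: L rot3 at col 1 lands with bottom-row=3; cleared 0 line(s) (total 0); column heights now [6 6 6 2 2], max=6
Drop 5: S rot1 at col 1 lands with bottom-row=6; cleared 0 line(s) (total 0); column heights now [6 9 8 2 2], max=9
Test piece T rot3 at col 3 (width 2): heights before test = [6 9 8 2 2]; fits = True

Answer: yes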